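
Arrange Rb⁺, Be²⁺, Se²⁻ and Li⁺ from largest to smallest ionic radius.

Se²⁻ > Rb⁺ > Li⁺ > Be²⁺

Work out protons and electrons: Be²⁺ (Z=4, 2 e⁻), Li⁺ (Z=3, 2 e⁻), Rb⁺ (Z=37, 36 e⁻), Se²⁻ (Z=34, 36 e⁻). Be²⁺ < Li⁺ (both 2 e⁻, Z=4>3); Li⁺ < Rb⁺ (same group, period 2 vs 5); Rb⁺ < Se²⁻ (both 36 e⁻, Z=37>34).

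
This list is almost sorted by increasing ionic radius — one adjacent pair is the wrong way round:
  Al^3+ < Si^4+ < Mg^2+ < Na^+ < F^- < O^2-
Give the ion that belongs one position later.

Al^3+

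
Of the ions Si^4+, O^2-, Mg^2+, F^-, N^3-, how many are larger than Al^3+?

4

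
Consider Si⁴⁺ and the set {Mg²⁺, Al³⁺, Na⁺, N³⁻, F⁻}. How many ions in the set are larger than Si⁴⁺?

5

These species are isoelectronic with 10 electrons. The only difference is the number of protons: Si⁴⁺ (Z=14), Al³⁺ (Z=13), Mg²⁺ (Z=12), Na⁺ (Z=11), F⁻ (Z=9), N³⁻ (Z=7). The strongest nuclear pull (Si⁴⁺) gives the smallest ion.
Ordering all of them (including Si⁴⁺) by radius gives Si⁴⁺ < Al³⁺ < Mg²⁺ < Na⁺ < F⁻ < N³⁻. Count: 5.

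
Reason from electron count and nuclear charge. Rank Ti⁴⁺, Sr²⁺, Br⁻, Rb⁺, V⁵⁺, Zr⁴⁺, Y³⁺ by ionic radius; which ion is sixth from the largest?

V⁵⁺: 18 e⁻, Z=23, Ti⁴⁺: 18 e⁻, Z=22, Zr⁴⁺: 36 e⁻, Z=40, Y³⁺: 36 e⁻, Z=39, Sr²⁺: 36 e⁻, Z=38, Rb⁺: 36 e⁻, Z=37, Br⁻: 36 e⁻, Z=35. V⁵⁺ < Ti⁴⁺ (both 18 e⁻, Z=23>22); Ti⁴⁺ < Zr⁴⁺ (same group, 1 shell fewer); Zr⁴⁺ < Y³⁺ (both 36 e⁻, Z=40>39); Y³⁺ < Sr²⁺ (both 36 e⁻, Z=39>38); Sr²⁺ < Rb⁺ (isoelectronic, higher Z=38 is smaller); Rb⁺ < Br⁻ (both 36 e⁻, Z=37>35).
That gives V⁵⁺ < Ti⁴⁺ < Zr⁴⁺ < Y³⁺ < Sr²⁺ < Rb⁺ < Br⁻. From the largest end, number 6 is Ti⁴⁺.

Ti⁴⁺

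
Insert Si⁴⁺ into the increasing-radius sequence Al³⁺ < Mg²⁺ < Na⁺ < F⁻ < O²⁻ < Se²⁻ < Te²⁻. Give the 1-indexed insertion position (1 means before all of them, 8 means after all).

Electron counts and nuclear charges: Si⁴⁺: 10 e⁻, Z=14, Al³⁺: 10 e⁻, Z=13, Mg²⁺: 10 e⁻, Z=12, Na⁺: 10 e⁻, Z=11, F⁻: 10 e⁻, Z=9, O²⁻: 10 e⁻, Z=8, Se²⁻: 36 e⁻, Z=34, Te²⁻: 54 e⁻, Z=52. Si⁴⁺ < Al³⁺ (both 10 e⁻, Z=14>13); Al³⁺ < Mg²⁺ (isoelectronic, higher Z=13 is smaller); Mg²⁺ < Na⁺ (both 10 e⁻, Z=12>11); Na⁺ < F⁻ (isoelectronic, higher Z=11 is smaller); F⁻ < O²⁻ (isoelectronic, higher Z=9 is smaller); O²⁻ < Se²⁻ (same group, period 2 vs 4); Se²⁻ < Te²⁻ (same group, period 4 vs 5).
With Si⁴⁺ included the full order is Si⁴⁺ < Al³⁺ < Mg²⁺ < Na⁺ < F⁻ < O²⁻ < Se²⁻ < Te²⁻, so it takes position 1.

1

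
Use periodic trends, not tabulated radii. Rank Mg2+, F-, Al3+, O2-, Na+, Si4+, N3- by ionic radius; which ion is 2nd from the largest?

Each ion has 10 electrons. The ranking follows nuclear charge in reverse — greater Z gives a smaller radius. Si4+ (Z=14), Al3+ (Z=13), Mg2+ (Z=12), Na+ (Z=11), F- (Z=9), O2- (Z=8), N3- (Z=7).
Full ascending order: Si4+ < Al3+ < Mg2+ < Na+ < F- < O2- < N3-. Counting from the largest, position 2 is O2-.

O2-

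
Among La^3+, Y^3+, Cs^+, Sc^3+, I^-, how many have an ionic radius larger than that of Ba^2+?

Tabulating Z and e⁻: Sc^3+: 18 e⁻, Z=21, Y^3+: 36 e⁻, Z=39, La^3+: 54 e⁻, Z=57, Ba^2+: 54 e⁻, Z=56, Cs^+: 54 e⁻, Z=55, I^-: 54 e⁻, Z=53. Sc^3+ < Y^3+ (same group, 1 shell fewer); Y^3+ < La^3+ (same group, 1 shell fewer); La^3+ < Ba^2+ (isoelectronic, higher Z=57 is smaller); Ba^2+ < Cs^+ (both 54 e⁻, Z=56>55); Cs^+ < I^- (both 54 e⁻, Z=55>53).
Ordering all of them (including Ba^2+) by radius gives Sc^3+ < Y^3+ < La^3+ < Ba^2+ < Cs^+ < I^-. So 2 are larger.

2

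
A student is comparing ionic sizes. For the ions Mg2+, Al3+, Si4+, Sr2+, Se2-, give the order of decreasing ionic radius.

Se2- > Sr2+ > Mg2+ > Al3+ > Si4+

Tabulating Z and e⁻: Si4+ has 10 e⁻ (Z=14), Al3+ has 10 e⁻ (Z=13), Mg2+ has 10 e⁻ (Z=12), Sr2+ has 36 e⁻ (Z=38), Se2- has 36 e⁻ (Z=34). Si4+ < Al3+ (both 10 e⁻, Z=14>13); Al3+ < Mg2+ (isoelectronic, higher Z=13 is smaller); Mg2+ < Sr2+ (same group, 2 shells fewer); Sr2+ < Se2- (isoelectronic, higher Z=38 is smaller).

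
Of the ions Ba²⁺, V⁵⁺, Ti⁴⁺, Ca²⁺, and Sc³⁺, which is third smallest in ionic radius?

Sc³⁺

First list Z and electron count for each: V⁵⁺ has 18 e⁻ (Z=23), Ti⁴⁺ has 18 e⁻ (Z=22), Sc³⁺ has 18 e⁻ (Z=21), Ca²⁺ has 18 e⁻ (Z=20), Ba²⁺ has 54 e⁻ (Z=56). V⁵⁺ < Ti⁴⁺ (both 18 e⁻, Z=23>22); Ti⁴⁺ < Sc³⁺ (isoelectronic, higher Z=22 is smaller); Sc³⁺ < Ca²⁺ (both 18 e⁻, Z=21>20); Ca²⁺ < Ba²⁺ (same group, 2 shells fewer).
So the order is V⁵⁺ < Ti⁴⁺ < Sc³⁺ < Ca²⁺ < Ba²⁺; the 3rd-smallest ion is Sc³⁺.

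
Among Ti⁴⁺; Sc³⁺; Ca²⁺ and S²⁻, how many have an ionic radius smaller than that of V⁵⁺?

0

Each ion has 18 electrons. The ranking follows nuclear charge in reverse — greater Z gives a smaller radius. V⁵⁺ (Z=23), Ti⁴⁺ (Z=22), Sc³⁺ (Z=21), Ca²⁺ (Z=20), S²⁻ (Z=16).
Placing each against V⁵⁺: smaller — none; larger — Ti⁴⁺, Sc³⁺, Ca²⁺, S²⁻. Count: 0.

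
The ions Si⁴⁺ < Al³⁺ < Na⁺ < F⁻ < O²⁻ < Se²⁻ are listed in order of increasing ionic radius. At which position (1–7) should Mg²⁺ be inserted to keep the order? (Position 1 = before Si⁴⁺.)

3

First list Z and electron count for each: Si⁴⁺ has 10 e⁻ (Z=14), Al³⁺ has 10 e⁻ (Z=13), Mg²⁺ has 10 e⁻ (Z=12), Na⁺ has 10 e⁻ (Z=11), F⁻ has 10 e⁻ (Z=9), O²⁻ has 10 e⁻ (Z=8), Se²⁻ has 36 e⁻ (Z=34). Si⁴⁺ < Al³⁺ (both 10 e⁻, Z=14>13); Al³⁺ < Mg²⁺ (isoelectronic, higher Z=13 is smaller); Mg²⁺ < Na⁺ (both 10 e⁻, Z=12>11); Na⁺ < F⁻ (isoelectronic, higher Z=11 is smaller); F⁻ < O²⁻ (isoelectronic, higher Z=9 is smaller); O²⁻ < Se²⁻ (same group, period 2 vs 4).
The complete sequence is Si⁴⁺ < Al³⁺ < Mg²⁺ < Na⁺ < F⁻ < O²⁻ < Se²⁻. Mg²⁺ sits at position 3.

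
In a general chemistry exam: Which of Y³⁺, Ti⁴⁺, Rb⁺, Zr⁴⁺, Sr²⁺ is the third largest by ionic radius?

Electron counts and nuclear charges: Ti⁴⁺ has 18 e⁻ (Z=22), Zr⁴⁺ has 36 e⁻ (Z=40), Y³⁺ has 36 e⁻ (Z=39), Sr²⁺ has 36 e⁻ (Z=38), Rb⁺ has 36 e⁻ (Z=37). Ti⁴⁺ < Zr⁴⁺ (same group, period 4 vs 5); Zr⁴⁺ < Y³⁺ (isoelectronic, higher Z=40 is smaller); Y³⁺ < Sr²⁺ (isoelectronic, higher Z=39 is smaller); Sr²⁺ < Rb⁺ (both 36 e⁻, Z=38>37).
Ordering: Ti⁴⁺ < Zr⁴⁺ < Y³⁺ < Sr²⁺ < Rb⁺. The third largest is Y³⁺.

Y³⁺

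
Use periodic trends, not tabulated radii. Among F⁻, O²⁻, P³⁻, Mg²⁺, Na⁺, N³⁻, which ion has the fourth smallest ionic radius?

O²⁻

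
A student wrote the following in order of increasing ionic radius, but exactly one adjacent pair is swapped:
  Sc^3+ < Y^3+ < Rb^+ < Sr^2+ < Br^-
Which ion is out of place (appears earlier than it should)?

Rb^+

Scanning neighbour by neighbour, only Rb^+/Sr^2+ violates a trend: they are isoelectronic (36 e⁻) and Sr has more protons than Rb (38 vs 37), making Sr^2+ smaller. That makes Rb^+ the one sitting a position early relative to where it belongs.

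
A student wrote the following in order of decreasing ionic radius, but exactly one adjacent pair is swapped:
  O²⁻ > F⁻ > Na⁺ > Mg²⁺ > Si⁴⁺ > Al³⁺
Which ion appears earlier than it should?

Si⁴⁺

Scanning neighbour by neighbour, only Si⁴⁺/Al³⁺ violates a trend: Si⁴⁺ and Al³⁺ share 10 electrons; the higher nuclear charge on Si (Z=14) contracts it more, so Si⁴⁺ < Al³⁺. That makes Si⁴⁺ the one sitting a position early relative to where it belongs.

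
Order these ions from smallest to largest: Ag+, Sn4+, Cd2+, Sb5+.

These species are isoelectronic with 46 electrons. The only difference is the number of protons: Sb5+ (Z=51), Sn4+ (Z=50), Cd2+ (Z=48), Ag+ (Z=47). The strongest nuclear pull (Sb5+) gives the smallest ion.

Sb5+ < Sn4+ < Cd2+ < Ag+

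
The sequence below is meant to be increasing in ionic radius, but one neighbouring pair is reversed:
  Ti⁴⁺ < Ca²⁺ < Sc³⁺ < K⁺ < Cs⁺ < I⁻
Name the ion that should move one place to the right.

Ca²⁺

Scanning neighbour by neighbour, only Ca²⁺/Sc³⁺ violates a trend: they are isoelectronic (18 e⁻) and Sc has more protons than Ca (21 vs 20), making Sc³⁺ smaller. That makes Ca²⁺ the one sitting a position early relative to where it belongs.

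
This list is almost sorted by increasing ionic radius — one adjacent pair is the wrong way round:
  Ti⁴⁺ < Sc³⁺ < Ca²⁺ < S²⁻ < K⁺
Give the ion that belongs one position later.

Check each adjacent pair. S²⁻ and K⁺ are reversed: they are isoelectronic (18 e⁻) and K has more protons than S (19 vs 16), making K⁺ smaller. No other neighbouring pair contradicts the periodic trends, so S²⁻ is the ion listed too early.

S²⁻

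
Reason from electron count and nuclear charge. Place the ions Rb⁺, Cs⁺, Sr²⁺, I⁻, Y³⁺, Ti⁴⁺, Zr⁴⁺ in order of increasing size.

Ti⁴⁺ < Zr⁴⁺ < Y³⁺ < Sr²⁺ < Rb⁺ < Cs⁺ < I⁻

Ti⁴⁺ has 18 e⁻ (Z=22), Zr⁴⁺ has 36 e⁻ (Z=40), Y³⁺ has 36 e⁻ (Z=39), Sr²⁺ has 36 e⁻ (Z=38), Rb⁺ has 36 e⁻ (Z=37), Cs⁺ has 54 e⁻ (Z=55), I⁻ has 54 e⁻ (Z=53). Ti⁴⁺ < Zr⁴⁺ (same group, period 4 vs 5); Zr⁴⁺ < Y³⁺ (isoelectronic, higher Z=40 is smaller); Y³⁺ < Sr²⁺ (isoelectronic, higher Z=39 is smaller); Sr²⁺ < Rb⁺ (both 36 e⁻, Z=38>37); Rb⁺ < Cs⁺ (same group, 1 shell fewer); Cs⁺ < I⁻ (both 54 e⁻, Z=55>53).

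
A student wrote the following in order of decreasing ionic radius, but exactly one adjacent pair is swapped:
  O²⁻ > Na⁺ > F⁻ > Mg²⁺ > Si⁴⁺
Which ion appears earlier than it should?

Check each adjacent pair. Na⁺ and F⁻ are reversed: they are isoelectronic (10 e⁻) and Na has more protons than F (11 vs 9), making Na⁺ smaller. No other neighbouring pair contradicts the periodic trends, so Na⁺ is the ion listed too early.

Na⁺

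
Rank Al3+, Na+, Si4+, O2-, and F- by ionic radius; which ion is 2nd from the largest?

Isoelectronic series (10 e⁻ each). Size is set by nuclear charge: more protons means a smaller ion. Si4+ (Z=14), Al3+ (Z=13), Na+ (Z=11), F- (Z=9), O2- (Z=8).
Full ascending order: Si4+ < Al3+ < Na+ < F- < O2-. Counting from the largest, position 2 is F-.

F-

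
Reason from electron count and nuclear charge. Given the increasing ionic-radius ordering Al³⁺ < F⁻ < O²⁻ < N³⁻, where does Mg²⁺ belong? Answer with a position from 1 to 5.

Each ion has 10 electrons. The ranking follows nuclear charge in reverse — greater Z gives a smaller radius. Al³⁺ (Z=13), Mg²⁺ (Z=12), F⁻ (Z=9), O²⁻ (Z=8), N³⁻ (Z=7).
Merged order: Al³⁺ < Mg²⁺ < F⁻ < O²⁻ < N³⁻ — Mg²⁺ is number 2.

2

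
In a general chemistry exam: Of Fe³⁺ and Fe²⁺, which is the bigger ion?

Fe²⁺

For a single element, ionic radius drops as positive charge rises — Fe³⁺ < Fe²⁺.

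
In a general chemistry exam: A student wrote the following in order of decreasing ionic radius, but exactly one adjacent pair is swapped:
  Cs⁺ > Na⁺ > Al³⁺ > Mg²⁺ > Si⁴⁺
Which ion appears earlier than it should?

Al³⁺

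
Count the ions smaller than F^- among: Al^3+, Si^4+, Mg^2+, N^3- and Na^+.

Each ion has 10 electrons. The ranking follows nuclear charge in reverse — greater Z gives a smaller radius. Si^4+ (Z=14), Al^3+ (Z=13), Mg^2+ (Z=12), Na^+ (Z=11), F^- (Z=9), N^3- (Z=7).
Ordering all of them (including F^-) by radius gives Si^4+ < Al^3+ < Mg^2+ < Na^+ < F^- < N^3-. That's 4.

4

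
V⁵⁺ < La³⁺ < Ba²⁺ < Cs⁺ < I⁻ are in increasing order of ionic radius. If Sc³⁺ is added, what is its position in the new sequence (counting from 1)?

2

First list Z and electron count for each: V⁵⁺ has 18 e⁻ (Z=23), Sc³⁺ has 18 e⁻ (Z=21), La³⁺ has 54 e⁻ (Z=57), Ba²⁺ has 54 e⁻ (Z=56), Cs⁺ has 54 e⁻ (Z=55), I⁻ has 54 e⁻ (Z=53). V⁵⁺ < Sc³⁺ (both 18 e⁻, Z=23>21); Sc³⁺ < La³⁺ (same group, period 4 vs 6); La³⁺ < Ba²⁺ (both 54 e⁻, Z=57>56); Ba²⁺ < Cs⁺ (both 54 e⁻, Z=56>55); Cs⁺ < I⁻ (both 54 e⁻, Z=55>53).
The complete sequence is V⁵⁺ < Sc³⁺ < La³⁺ < Ba²⁺ < Cs⁺ < I⁻. Sc³⁺ sits at position 2.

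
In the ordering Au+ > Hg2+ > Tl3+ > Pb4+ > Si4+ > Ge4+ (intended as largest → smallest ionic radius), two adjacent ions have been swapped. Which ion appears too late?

Ge4+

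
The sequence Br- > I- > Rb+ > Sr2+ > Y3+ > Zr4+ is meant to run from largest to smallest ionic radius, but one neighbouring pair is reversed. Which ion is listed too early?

Compare adjacent ions: both in group 17 with the same charge; Br- (period 4) has the smaller radius — yet in this decreasing list Br- sits before I-. Nothing else is reversed, so Br- should move one place to the right.

Br-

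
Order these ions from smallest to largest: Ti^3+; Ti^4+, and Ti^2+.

These are all Ti ions. Removing more electrons (higher positive charge) pulls the remaining electrons in closer, so Ti^4+ is smallest and Ti^2+ is largest.

Ti^4+ < Ti^3+ < Ti^2+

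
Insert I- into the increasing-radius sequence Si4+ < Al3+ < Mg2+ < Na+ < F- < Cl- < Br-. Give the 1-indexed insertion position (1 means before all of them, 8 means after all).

Work out protons and electrons: Si4+ has 10 e⁻ (Z=14), Al3+ has 10 e⁻ (Z=13), Mg2+ has 10 e⁻ (Z=12), Na+ has 10 e⁻ (Z=11), F- has 10 e⁻ (Z=9), Cl- has 18 e⁻ (Z=17), Br- has 36 e⁻ (Z=35), I- has 54 e⁻ (Z=53). Si4+ < Al3+ (isoelectronic, higher Z=14 is smaller); Al3+ < Mg2+ (both 10 e⁻, Z=13>12); Mg2+ < Na+ (both 10 e⁻, Z=12>11); Na+ < F- (both 10 e⁻, Z=11>9); F- < Cl- (same group, 1 shell fewer); Cl- < Br- (same group, 1 shell fewer); Br- < I- (same group, period 4 vs 5).
Putting I- in gives Si4+ < Al3+ < Mg2+ < Na+ < F- < Cl- < Br- < I-; it lands at slot 8.

8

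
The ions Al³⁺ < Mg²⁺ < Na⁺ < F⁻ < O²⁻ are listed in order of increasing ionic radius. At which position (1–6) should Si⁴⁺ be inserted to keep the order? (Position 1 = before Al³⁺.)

Each ion has 10 electrons. The ranking follows nuclear charge in reverse — greater Z gives a smaller radius. Si⁴⁺ (Z=14), Al³⁺ (Z=13), Mg²⁺ (Z=12), Na⁺ (Z=11), F⁻ (Z=9), O²⁻ (Z=8).
Putting Si⁴⁺ in gives Si⁴⁺ < Al³⁺ < Mg²⁺ < Na⁺ < F⁻ < O²⁻; it lands at slot 1.

1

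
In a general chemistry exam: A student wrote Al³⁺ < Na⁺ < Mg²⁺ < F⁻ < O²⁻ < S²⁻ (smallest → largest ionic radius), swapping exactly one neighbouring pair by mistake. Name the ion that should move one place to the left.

Mg²⁺

The pair Na⁺, Mg²⁺ is the wrong way round — Mg²⁺ and Na⁺ share 10 electrons; the higher nuclear charge on Mg (Z=12) contracts it more, so Mg²⁺ < Na⁺. All other adjacent pairs agree with periodic trends, so Mg²⁺ is the misplaced ion.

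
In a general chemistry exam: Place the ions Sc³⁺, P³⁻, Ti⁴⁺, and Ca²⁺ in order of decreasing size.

P³⁻ > Ca²⁺ > Sc³⁺ > Ti⁴⁺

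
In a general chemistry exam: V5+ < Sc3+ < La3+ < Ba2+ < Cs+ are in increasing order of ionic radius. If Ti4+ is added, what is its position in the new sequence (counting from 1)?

Electron counts and nuclear charges: V5+ (Z=23, 18 e⁻), Ti4+ (Z=22, 18 e⁻), Sc3+ (Z=21, 18 e⁻), La3+ (Z=57, 54 e⁻), Ba2+ (Z=56, 54 e⁻), Cs+ (Z=55, 54 e⁻). V5+ < Ti4+ (both 18 e⁻, Z=23>22); Ti4+ < Sc3+ (isoelectronic, higher Z=22 is smaller); Sc3+ < La3+ (same group, period 4 vs 6); La3+ < Ba2+ (isoelectronic, higher Z=57 is smaller); Ba2+ < Cs+ (isoelectronic, higher Z=56 is smaller).
Putting Ti4+ in gives V5+ < Ti4+ < Sc3+ < La3+ < Ba2+ < Cs+; it lands at slot 2.

2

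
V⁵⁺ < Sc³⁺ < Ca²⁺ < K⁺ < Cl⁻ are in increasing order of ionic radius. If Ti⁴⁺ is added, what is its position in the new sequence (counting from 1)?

2

Isoelectronic series (18 e⁻ each). Size is set by nuclear charge: more protons means a smaller ion. V⁵⁺ (Z=23), Ti⁴⁺ (Z=22), Sc³⁺ (Z=21), Ca²⁺ (Z=20), K⁺ (Z=19), Cl⁻ (Z=17).
Putting Ti⁴⁺ in gives V⁵⁺ < Ti⁴⁺ < Sc³⁺ < Ca²⁺ < K⁺ < Cl⁻; it lands at slot 2.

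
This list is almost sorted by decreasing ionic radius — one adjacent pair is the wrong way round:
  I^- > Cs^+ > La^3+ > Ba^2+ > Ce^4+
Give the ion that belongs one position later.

La^3+

Scanning neighbour by neighbour, only La^3+/Ba^2+ violates a trend: both have 54 electrons but Z(La)=57 > Z(Ba)=56, so La^3+ should be the smaller of the two. That makes La^3+ the one sitting a position early relative to where it belongs.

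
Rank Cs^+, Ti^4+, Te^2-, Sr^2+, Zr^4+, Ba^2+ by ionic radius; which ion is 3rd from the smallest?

Sr^2+

Work out protons and electrons: Ti^4+ has 18 e⁻ (Z=22), Zr^4+ has 36 e⁻ (Z=40), Sr^2+ has 36 e⁻ (Z=38), Ba^2+ has 54 e⁻ (Z=56), Cs^+ has 54 e⁻ (Z=55), Te^2- has 54 e⁻ (Z=52). Ti^4+ < Zr^4+ (same group, 1 shell fewer); Zr^4+ < Sr^2+ (isoelectronic, higher Z=40 is smaller); Sr^2+ < Ba^2+ (same group, 1 shell fewer); Ba^2+ < Cs^+ (isoelectronic, higher Z=56 is smaller); Cs^+ < Te^2- (isoelectronic, higher Z=55 is smaller).
That gives Ti^4+ < Zr^4+ < Sr^2+ < Ba^2+ < Cs^+ < Te^2-. From the smallest end, number 3 is Sr^2+.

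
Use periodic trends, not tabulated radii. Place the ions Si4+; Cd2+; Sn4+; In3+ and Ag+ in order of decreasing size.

Ag+ > Cd2+ > In3+ > Sn4+ > Si4+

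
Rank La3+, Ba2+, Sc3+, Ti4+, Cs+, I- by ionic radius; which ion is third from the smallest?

La3+

First list Z and electron count for each: Ti4+ (Z=22, 18 e⁻), Sc3+ (Z=21, 18 e⁻), La3+ (Z=57, 54 e⁻), Ba2+ (Z=56, 54 e⁻), Cs+ (Z=55, 54 e⁻), I- (Z=53, 54 e⁻). Ti4+ < Sc3+ (both 18 e⁻, Z=22>21); Sc3+ < La3+ (same group, 2 shells fewer); La3+ < Ba2+ (both 54 e⁻, Z=57>56); Ba2+ < Cs+ (isoelectronic, higher Z=56 is smaller); Cs+ < I- (isoelectronic, higher Z=55 is smaller).
That gives Ti4+ < Sc3+ < La3+ < Ba2+ < Cs+ < I-. From the smallest end, number 3 is La3+.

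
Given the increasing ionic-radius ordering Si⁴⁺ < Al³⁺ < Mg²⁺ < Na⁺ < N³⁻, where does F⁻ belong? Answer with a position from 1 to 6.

5

All of these have 10 electrons (isoelectronic). With the same electron cloud, the ion with the most protons pulls it in tightest. Nuclear charges: Si⁴⁺ (Z=14), Al³⁺ (Z=13), Mg²⁺ (Z=12), Na⁺ (Z=11), F⁻ (Z=9), N³⁻ (Z=7). Highest Z is smallest.
The complete sequence is Si⁴⁺ < Al³⁺ < Mg²⁺ < Na⁺ < F⁻ < N³⁻. F⁻ sits at position 5.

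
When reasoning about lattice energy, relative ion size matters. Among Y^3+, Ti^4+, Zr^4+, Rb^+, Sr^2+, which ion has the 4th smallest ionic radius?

Sr^2+

Ti^4+ (Z=22, 18 e⁻), Zr^4+ (Z=40, 36 e⁻), Y^3+ (Z=39, 36 e⁻), Sr^2+ (Z=38, 36 e⁻), Rb^+ (Z=37, 36 e⁻). Ti^4+ < Zr^4+ (same group, period 4 vs 5); Zr^4+ < Y^3+ (both 36 e⁻, Z=40>39); Y^3+ < Sr^2+ (both 36 e⁻, Z=39>38); Sr^2+ < Rb^+ (both 36 e⁻, Z=38>37).
That gives Ti^4+ < Zr^4+ < Y^3+ < Sr^2+ < Rb^+. From the smallest end, number 4 is Sr^2+.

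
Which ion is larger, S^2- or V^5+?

Each ion has 18 electrons. The ranking follows nuclear charge in reverse — greater Z gives a smaller radius. V^5+ (Z=23), S^2- (Z=16).

S^2-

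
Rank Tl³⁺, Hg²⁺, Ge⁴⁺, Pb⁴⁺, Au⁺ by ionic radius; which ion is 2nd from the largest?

Hg²⁺

Work out protons and electrons: Ge⁴⁺ has 28 e⁻ (Z=32), Pb⁴⁺ has 78 e⁻ (Z=82), Tl³⁺ has 78 e⁻ (Z=81), Hg²⁺ has 78 e⁻ (Z=80), Au⁺ has 78 e⁻ (Z=79). Ge⁴⁺ < Pb⁴⁺ (same group, period 4 vs 6); Pb⁴⁺ < Tl³⁺ (isoelectronic, higher Z=82 is smaller); Tl³⁺ < Hg²⁺ (isoelectronic, higher Z=81 is smaller); Hg²⁺ < Au⁺ (both 78 e⁻, Z=80>79).
Full ascending order: Ge⁴⁺ < Pb⁴⁺ < Tl³⁺ < Hg²⁺ < Au⁺. Counting from the largest, position 2 is Hg²⁺.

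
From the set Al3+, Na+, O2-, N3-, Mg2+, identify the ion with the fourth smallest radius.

O2-

Each ion has 10 electrons. The ranking follows nuclear charge in reverse — greater Z gives a smaller radius. Al3+ (Z=13), Mg2+ (Z=12), Na+ (Z=11), O2- (Z=8), N3- (Z=7).
Full ascending order: Al3+ < Mg2+ < Na+ < O2- < N3-. Counting from the smallest, position 4 is O2-.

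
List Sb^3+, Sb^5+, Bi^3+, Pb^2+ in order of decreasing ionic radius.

Work out protons and electrons: Sb^5+: 46 e⁻, Z=51, Sb^3+: 48 e⁻, Z=51, Bi^3+: 80 e⁻, Z=83, Pb^2+: 80 e⁻, Z=82. Sb^5+ < Sb^3+ (same element, +5 vs +3); Sb^3+ < Bi^3+ (same group, 1 shell fewer); Bi^3+ < Pb^2+ (both 80 e⁻, Z=83>82).

Pb^2+ > Bi^3+ > Sb^3+ > Sb^5+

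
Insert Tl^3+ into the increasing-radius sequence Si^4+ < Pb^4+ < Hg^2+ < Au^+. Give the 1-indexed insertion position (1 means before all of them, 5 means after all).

Si^4+: 10 e⁻, Z=14, Pb^4+: 78 e⁻, Z=82, Tl^3+: 78 e⁻, Z=81, Hg^2+: 78 e⁻, Z=80, Au^+: 78 e⁻, Z=79. Si^4+ < Pb^4+ (same group, 3 shells fewer); Pb^4+ < Tl^3+ (isoelectronic, higher Z=82 is smaller); Tl^3+ < Hg^2+ (isoelectronic, higher Z=81 is smaller); Hg^2+ < Au^+ (isoelectronic, higher Z=80 is smaller).
With Tl^3+ included the full order is Si^4+ < Pb^4+ < Tl^3+ < Hg^2+ < Au^+, so it takes position 3.

3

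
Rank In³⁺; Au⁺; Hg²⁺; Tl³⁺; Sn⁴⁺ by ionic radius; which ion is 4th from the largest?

In³⁺

Work out protons and electrons: Sn⁴⁺ (Z=50, 46 e⁻), In³⁺ (Z=49, 46 e⁻), Tl³⁺ (Z=81, 78 e⁻), Hg²⁺ (Z=80, 78 e⁻), Au⁺ (Z=79, 78 e⁻). Sn⁴⁺ < In³⁺ (both 46 e⁻, Z=50>49); In³⁺ < Tl³⁺ (same group, period 5 vs 6); Tl³⁺ < Hg²⁺ (both 78 e⁻, Z=81>80); Hg²⁺ < Au⁺ (isoelectronic, higher Z=80 is smaller).
Full ascending order: Sn⁴⁺ < In³⁺ < Tl³⁺ < Hg²⁺ < Au⁺. Counting from the largest, position 4 is In³⁺.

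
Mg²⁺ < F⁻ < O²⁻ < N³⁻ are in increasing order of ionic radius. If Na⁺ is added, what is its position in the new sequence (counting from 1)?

Isoelectronic series (10 e⁻ each). Size is set by nuclear charge: more protons means a smaller ion. Mg²⁺ (Z=12), Na⁺ (Z=11), F⁻ (Z=9), O²⁻ (Z=8), N³⁻ (Z=7).
With Na⁺ included the full order is Mg²⁺ < Na⁺ < F⁻ < O²⁻ < N³⁻, so it takes position 2.

2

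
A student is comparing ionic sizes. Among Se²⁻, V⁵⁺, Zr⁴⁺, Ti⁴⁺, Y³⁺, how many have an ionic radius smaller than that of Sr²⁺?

Tabulating Z and e⁻: V⁵⁺: 18 e⁻, Z=23, Ti⁴⁺: 18 e⁻, Z=22, Zr⁴⁺: 36 e⁻, Z=40, Y³⁺: 36 e⁻, Z=39, Sr²⁺: 36 e⁻, Z=38, Se²⁻: 36 e⁻, Z=34. V⁵⁺ < Ti⁴⁺ (isoelectronic, higher Z=23 is smaller); Ti⁴⁺ < Zr⁴⁺ (same group, period 4 vs 5); Zr⁴⁺ < Y³⁺ (both 36 e⁻, Z=40>39); Y³⁺ < Sr²⁺ (isoelectronic, higher Z=39 is smaller); Sr²⁺ < Se²⁻ (isoelectronic, higher Z=38 is smaller).
Overall: V⁵⁺ < Ti⁴⁺ < Zr⁴⁺ < Y³⁺ < Sr²⁺ < Se²⁻. Sr²⁺ has 4 below it and 1 above. That's 4.

4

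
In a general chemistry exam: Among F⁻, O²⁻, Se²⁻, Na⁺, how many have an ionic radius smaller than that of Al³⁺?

Work out protons and electrons: Al³⁺ has 10 e⁻ (Z=13), Na⁺ has 10 e⁻ (Z=11), F⁻ has 10 e⁻ (Z=9), O²⁻ has 10 e⁻ (Z=8), Se²⁻ has 36 e⁻ (Z=34). Al³⁺ < Na⁺ (both 10 e⁻, Z=13>11); Na⁺ < F⁻ (isoelectronic, higher Z=11 is smaller); F⁻ < O²⁻ (both 10 e⁻, Z=9>8); O²⁻ < Se²⁻ (same group, 2 shells fewer).
Ordering all of them (including Al³⁺) by radius gives Al³⁺ < Na⁺ < F⁻ < O²⁻ < Se²⁻. So 0 are smaller.

0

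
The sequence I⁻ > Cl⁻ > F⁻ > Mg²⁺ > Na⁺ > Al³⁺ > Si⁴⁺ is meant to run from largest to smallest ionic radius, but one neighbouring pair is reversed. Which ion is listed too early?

Mg²⁺

The pair Mg²⁺, Na⁺ is the wrong way round — Mg²⁺ and Na⁺ share 10 electrons; the higher nuclear charge on Mg (Z=12) contracts it more, so Mg²⁺ < Na⁺. All other adjacent pairs agree with periodic trends, so Mg²⁺ is the misplaced ion.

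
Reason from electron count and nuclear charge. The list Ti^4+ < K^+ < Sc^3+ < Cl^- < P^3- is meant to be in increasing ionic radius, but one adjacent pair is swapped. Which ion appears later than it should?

Check each adjacent pair. K^+ and Sc^3+ are reversed: Sc^3+ and K^+ share 18 electrons; the higher nuclear charge on Sc (Z=21) contracts it more, so Sc^3+ < K^+. No other neighbouring pair contradicts the periodic trends, so Sc^3+ is the ion listed too late.

Sc^3+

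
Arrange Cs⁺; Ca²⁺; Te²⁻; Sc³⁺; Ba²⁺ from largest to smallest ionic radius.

First list Z and electron count for each: Sc³⁺ has 18 e⁻ (Z=21), Ca²⁺ has 18 e⁻ (Z=20), Ba²⁺ has 54 e⁻ (Z=56), Cs⁺ has 54 e⁻ (Z=55), Te²⁻ has 54 e⁻ (Z=52). Sc³⁺ < Ca²⁺ (isoelectronic, higher Z=21 is smaller); Ca²⁺ < Ba²⁺ (same group, 2 shells fewer); Ba²⁺ < Cs⁺ (both 54 e⁻, Z=56>55); Cs⁺ < Te²⁻ (isoelectronic, higher Z=55 is smaller).

Te²⁻ > Cs⁺ > Ba²⁺ > Ca²⁺ > Sc³⁺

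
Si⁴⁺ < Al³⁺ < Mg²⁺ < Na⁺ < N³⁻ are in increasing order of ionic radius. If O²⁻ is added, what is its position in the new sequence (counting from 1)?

5

Isoelectronic series (10 e⁻ each). Size is set by nuclear charge: more protons means a smaller ion. Si⁴⁺ (Z=14), Al³⁺ (Z=13), Mg²⁺ (Z=12), Na⁺ (Z=11), O²⁻ (Z=8), N³⁻ (Z=7).
The complete sequence is Si⁴⁺ < Al³⁺ < Mg²⁺ < Na⁺ < O²⁻ < N³⁻. O²⁻ sits at position 5.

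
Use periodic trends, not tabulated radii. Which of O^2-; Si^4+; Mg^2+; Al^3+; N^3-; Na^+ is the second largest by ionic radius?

O^2-

Isoelectronic series (10 e⁻ each). Size is set by nuclear charge: more protons means a smaller ion. Si^4+ (Z=14), Al^3+ (Z=13), Mg^2+ (Z=12), Na^+ (Z=11), O^2- (Z=8), N^3- (Z=7).
That gives Si^4+ < Al^3+ < Mg^2+ < Na^+ < O^2- < N^3-. From the largest end, number 2 is O^2-.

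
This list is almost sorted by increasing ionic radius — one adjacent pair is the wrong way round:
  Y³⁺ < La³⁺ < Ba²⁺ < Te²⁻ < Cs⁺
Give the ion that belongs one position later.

Scanning neighbour by neighbour, only Te²⁻/Cs⁺ violates a trend: both have 54 electrons but Z(Cs)=55 > Z(Te)=52, so Cs⁺ should be the smaller of the two. That makes Te²⁻ the one sitting a position early relative to where it belongs.

Te²⁻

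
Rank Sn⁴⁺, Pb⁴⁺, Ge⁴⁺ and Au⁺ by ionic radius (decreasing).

Ge⁴⁺ has 28 e⁻ (Z=32), Sn⁴⁺ has 46 e⁻ (Z=50), Pb⁴⁺ has 78 e⁻ (Z=82), Au⁺ has 78 e⁻ (Z=79). Ge⁴⁺ < Sn⁴⁺ (same group, 1 shell fewer); Sn⁴⁺ < Pb⁴⁺ (same group, period 5 vs 6); Pb⁴⁺ < Au⁺ (both 78 e⁻, Z=82>79).

Au⁺ > Pb⁴⁺ > Sn⁴⁺ > Ge⁴⁺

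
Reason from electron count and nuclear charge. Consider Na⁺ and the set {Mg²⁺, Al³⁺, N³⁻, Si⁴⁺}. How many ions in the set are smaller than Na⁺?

3

Each ion has 10 electrons. The ranking follows nuclear charge in reverse — greater Z gives a smaller radius. Si⁴⁺ (Z=14), Al³⁺ (Z=13), Mg²⁺ (Z=12), Na⁺ (Z=11), N³⁻ (Z=7).
Ordering all of them (including Na⁺) by radius gives Si⁴⁺ < Al³⁺ < Mg²⁺ < Na⁺ < N³⁻. So 3 are smaller.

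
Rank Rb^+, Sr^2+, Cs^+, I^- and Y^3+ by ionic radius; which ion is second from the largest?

Y^3+: 36 e⁻, Z=39, Sr^2+: 36 e⁻, Z=38, Rb^+: 36 e⁻, Z=37, Cs^+: 54 e⁻, Z=55, I^-: 54 e⁻, Z=53. Y^3+ < Sr^2+ (both 36 e⁻, Z=39>38); Sr^2+ < Rb^+ (both 36 e⁻, Z=38>37); Rb^+ < Cs^+ (same group, 1 shell fewer); Cs^+ < I^- (both 54 e⁻, Z=55>53).
Ordering: Y^3+ < Sr^2+ < Rb^+ < Cs^+ < I^-. The second largest is Cs^+.

Cs^+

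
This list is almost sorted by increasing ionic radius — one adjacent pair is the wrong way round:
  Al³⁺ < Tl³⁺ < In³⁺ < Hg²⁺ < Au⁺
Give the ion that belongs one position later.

The pair Tl³⁺, In³⁺ is the wrong way round — same group and charge — period 5 sits above period 6, so In³⁺ is smaller. All other adjacent pairs agree with periodic trends, so Tl³⁺ is the misplaced ion.

Tl³⁺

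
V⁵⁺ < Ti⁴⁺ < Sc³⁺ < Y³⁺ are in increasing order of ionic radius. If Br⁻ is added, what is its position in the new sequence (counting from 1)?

First list Z and electron count for each: V⁵⁺ has 18 e⁻ (Z=23), Ti⁴⁺ has 18 e⁻ (Z=22), Sc³⁺ has 18 e⁻ (Z=21), Y³⁺ has 36 e⁻ (Z=39), Br⁻ has 36 e⁻ (Z=35). V⁵⁺ < Ti⁴⁺ (isoelectronic, higher Z=23 is smaller); Ti⁴⁺ < Sc³⁺ (isoelectronic, higher Z=22 is smaller); Sc³⁺ < Y³⁺ (same group, period 4 vs 5); Y³⁺ < Br⁻ (both 36 e⁻, Z=39>35).
Merged order: V⁵⁺ < Ti⁴⁺ < Sc³⁺ < Y³⁺ < Br⁻ — Br⁻ is number 5.

5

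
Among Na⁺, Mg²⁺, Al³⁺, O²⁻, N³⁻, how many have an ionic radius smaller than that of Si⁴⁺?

All of these have 10 electrons (isoelectronic). With the same electron cloud, the ion with the most protons pulls it in tightest. Nuclear charges: Si⁴⁺ (Z=14), Al³⁺ (Z=13), Mg²⁺ (Z=12), Na⁺ (Z=11), O²⁻ (Z=8), N³⁻ (Z=7). Highest Z is smallest.
Relative to Si⁴⁺, the ions that are smaller are none. Count: 0.

0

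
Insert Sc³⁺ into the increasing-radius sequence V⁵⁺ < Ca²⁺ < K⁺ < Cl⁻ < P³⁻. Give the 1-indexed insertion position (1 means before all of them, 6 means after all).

2

Isoelectronic series (18 e⁻ each). Size is set by nuclear charge: more protons means a smaller ion. V⁵⁺ (Z=23), Sc³⁺ (Z=21), Ca²⁺ (Z=20), K⁺ (Z=19), Cl⁻ (Z=17), P³⁻ (Z=15).
Merged order: V⁵⁺ < Sc³⁺ < Ca²⁺ < K⁺ < Cl⁻ < P³⁻ — Sc³⁺ is number 2.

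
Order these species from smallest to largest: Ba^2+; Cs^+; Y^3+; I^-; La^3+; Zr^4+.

Tabulating Z and e⁻: Zr^4+ (Z=40, 36 e⁻), Y^3+ (Z=39, 36 e⁻), La^3+ (Z=57, 54 e⁻), Ba^2+ (Z=56, 54 e⁻), Cs^+ (Z=55, 54 e⁻), I^- (Z=53, 54 e⁻). Zr^4+ < Y^3+ (isoelectronic, higher Z=40 is smaller); Y^3+ < La^3+ (same group, period 5 vs 6); La^3+ < Ba^2+ (isoelectronic, higher Z=57 is smaller); Ba^2+ < Cs^+ (isoelectronic, higher Z=56 is smaller); Cs^+ < I^- (isoelectronic, higher Z=55 is smaller).

Zr^4+ < Y^3+ < La^3+ < Ba^2+ < Cs^+ < I^-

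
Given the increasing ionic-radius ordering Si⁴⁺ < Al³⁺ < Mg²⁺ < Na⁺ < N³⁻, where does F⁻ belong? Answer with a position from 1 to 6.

5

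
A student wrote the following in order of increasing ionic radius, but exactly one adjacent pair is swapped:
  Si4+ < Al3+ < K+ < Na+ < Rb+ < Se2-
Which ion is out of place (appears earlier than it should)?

Check each adjacent pair. K+ and Na+ are reversed: same group and charge — period 3 sits above period 4, so Na+ is smaller. No other neighbouring pair contradicts the periodic trends, so K+ is the ion listed too early.

K+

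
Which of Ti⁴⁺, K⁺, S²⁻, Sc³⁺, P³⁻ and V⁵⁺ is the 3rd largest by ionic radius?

These species are isoelectronic with 18 electrons. The only difference is the number of protons: V⁵⁺ (Z=23), Ti⁴⁺ (Z=22), Sc³⁺ (Z=21), K⁺ (Z=19), S²⁻ (Z=16), P³⁻ (Z=15). The strongest nuclear pull (V⁵⁺) gives the smallest ion.
So the order is V⁵⁺ < Ti⁴⁺ < Sc³⁺ < K⁺ < S²⁻ < P³⁻; the 3rd-largest ion is K⁺.

K⁺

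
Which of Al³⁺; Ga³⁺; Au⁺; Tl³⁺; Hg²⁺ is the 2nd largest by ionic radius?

Al³⁺ (Z=13, 10 e⁻), Ga³⁺ (Z=31, 28 e⁻), Tl³⁺ (Z=81, 78 e⁻), Hg²⁺ (Z=80, 78 e⁻), Au⁺ (Z=79, 78 e⁻). Al³⁺ < Ga³⁺ (same group, 1 shell fewer); Ga³⁺ < Tl³⁺ (same group, period 4 vs 6); Tl³⁺ < Hg²⁺ (isoelectronic, higher Z=81 is smaller); Hg²⁺ < Au⁺ (isoelectronic, higher Z=80 is smaller).
Full ascending order: Al³⁺ < Ga³⁺ < Tl³⁺ < Hg²⁺ < Au⁺. Counting from the largest, position 2 is Hg²⁺.

Hg²⁺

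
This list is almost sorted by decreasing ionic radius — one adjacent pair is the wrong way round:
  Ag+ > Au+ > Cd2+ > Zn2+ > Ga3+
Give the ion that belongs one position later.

Check each adjacent pair. Ag+ and Au+ are reversed: same group and charge — period 5 sits above period 6, so Ag+ is smaller. No other neighbouring pair contradicts the periodic trends, so Ag+ is the ion listed too early.

Ag+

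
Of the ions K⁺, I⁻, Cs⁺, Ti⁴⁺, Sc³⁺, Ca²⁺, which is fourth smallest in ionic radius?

K⁺

Tabulating Z and e⁻: Ti⁴⁺: 18 e⁻, Z=22, Sc³⁺: 18 e⁻, Z=21, Ca²⁺: 18 e⁻, Z=20, K⁺: 18 e⁻, Z=19, Cs⁺: 54 e⁻, Z=55, I⁻: 54 e⁻, Z=53. Ti⁴⁺ < Sc³⁺ (isoelectronic, higher Z=22 is smaller); Sc³⁺ < Ca²⁺ (isoelectronic, higher Z=21 is smaller); Ca²⁺ < K⁺ (both 18 e⁻, Z=20>19); K⁺ < Cs⁺ (same group, 2 shells fewer); Cs⁺ < I⁻ (isoelectronic, higher Z=55 is smaller).
Ordering: Ti⁴⁺ < Sc³⁺ < Ca²⁺ < K⁺ < Cs⁺ < I⁻. The fourth smallest is K⁺.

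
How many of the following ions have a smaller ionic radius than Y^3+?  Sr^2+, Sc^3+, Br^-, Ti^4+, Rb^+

2

Work out protons and electrons: Ti^4+ (Z=22, 18 e⁻), Sc^3+ (Z=21, 18 e⁻), Y^3+ (Z=39, 36 e⁻), Sr^2+ (Z=38, 36 e⁻), Rb^+ (Z=37, 36 e⁻), Br^- (Z=35, 36 e⁻). Ti^4+ < Sc^3+ (isoelectronic, higher Z=22 is smaller); Sc^3+ < Y^3+ (same group, period 4 vs 5); Y^3+ < Sr^2+ (both 36 e⁻, Z=39>38); Sr^2+ < Rb^+ (isoelectronic, higher Z=38 is smaller); Rb^+ < Br^- (both 36 e⁻, Z=37>35).
Overall: Ti^4+ < Sc^3+ < Y^3+ < Sr^2+ < Rb^+ < Br^-. Y^3+ has 2 below it and 3 above. That's 2.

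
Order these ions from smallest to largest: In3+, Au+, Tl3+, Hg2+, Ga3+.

Ga3+ has 28 e⁻ (Z=31), In3+ has 46 e⁻ (Z=49), Tl3+ has 78 e⁻ (Z=81), Hg2+ has 78 e⁻ (Z=80), Au+ has 78 e⁻ (Z=79). Ga3+ < In3+ (same group, period 4 vs 5); In3+ < Tl3+ (same group, 1 shell fewer); Tl3+ < Hg2+ (both 78 e⁻, Z=81>80); Hg2+ < Au+ (both 78 e⁻, Z=80>79).

Ga3+ < In3+ < Tl3+ < Hg2+ < Au+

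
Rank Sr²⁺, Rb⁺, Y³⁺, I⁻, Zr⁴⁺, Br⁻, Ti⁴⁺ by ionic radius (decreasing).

Tabulating Z and e⁻: Ti⁴⁺ has 18 e⁻ (Z=22), Zr⁴⁺ has 36 e⁻ (Z=40), Y³⁺ has 36 e⁻ (Z=39), Sr²⁺ has 36 e⁻ (Z=38), Rb⁺ has 36 e⁻ (Z=37), Br⁻ has 36 e⁻ (Z=35), I⁻ has 54 e⁻ (Z=53). Ti⁴⁺ < Zr⁴⁺ (same group, period 4 vs 5); Zr⁴⁺ < Y³⁺ (both 36 e⁻, Z=40>39); Y³⁺ < Sr²⁺ (isoelectronic, higher Z=39 is smaller); Sr²⁺ < Rb⁺ (both 36 e⁻, Z=38>37); Rb⁺ < Br⁻ (isoelectronic, higher Z=37 is smaller); Br⁻ < I⁻ (same group, 1 shell fewer).

I⁻ > Br⁻ > Rb⁺ > Sr²⁺ > Y³⁺ > Zr⁴⁺ > Ti⁴⁺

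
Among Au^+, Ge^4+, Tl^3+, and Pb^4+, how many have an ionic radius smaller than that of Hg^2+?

3

Work out protons and electrons: Ge^4+: 28 e⁻, Z=32, Pb^4+: 78 e⁻, Z=82, Tl^3+: 78 e⁻, Z=81, Hg^2+: 78 e⁻, Z=80, Au^+: 78 e⁻, Z=79. Ge^4+ < Pb^4+ (same group, 2 shells fewer); Pb^4+ < Tl^3+ (isoelectronic, higher Z=82 is smaller); Tl^3+ < Hg^2+ (isoelectronic, higher Z=81 is smaller); Hg^2+ < Au^+ (isoelectronic, higher Z=80 is smaller).
Ordering all of them (including Hg^2+) by radius gives Ge^4+ < Pb^4+ < Tl^3+ < Hg^2+ < Au^+. Count: 3.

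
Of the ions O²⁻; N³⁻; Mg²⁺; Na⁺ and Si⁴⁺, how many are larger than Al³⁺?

4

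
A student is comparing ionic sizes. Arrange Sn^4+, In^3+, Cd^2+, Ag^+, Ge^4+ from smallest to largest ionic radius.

Ge^4+ < Sn^4+ < In^3+ < Cd^2+ < Ag^+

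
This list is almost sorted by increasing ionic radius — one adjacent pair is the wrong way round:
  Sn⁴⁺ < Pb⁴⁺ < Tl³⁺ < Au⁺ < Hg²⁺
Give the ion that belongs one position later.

Check each adjacent pair. Au⁺ and Hg²⁺ are reversed: Hg²⁺ and Au⁺ share 78 electrons; the higher nuclear charge on Hg (Z=80) contracts it more, so Hg²⁺ < Au⁺. No other neighbouring pair contradicts the periodic trends, so Au⁺ is the ion listed too early.

Au⁺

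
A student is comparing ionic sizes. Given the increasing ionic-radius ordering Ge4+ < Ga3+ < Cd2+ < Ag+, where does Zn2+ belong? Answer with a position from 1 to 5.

Electron counts and nuclear charges: Ge4+ has 28 e⁻ (Z=32), Ga3+ has 28 e⁻ (Z=31), Zn2+ has 28 e⁻ (Z=30), Cd2+ has 46 e⁻ (Z=48), Ag+ has 46 e⁻ (Z=47). Ge4+ < Ga3+ (both 28 e⁻, Z=32>31); Ga3+ < Zn2+ (both 28 e⁻, Z=31>30); Zn2+ < Cd2+ (same group, period 4 vs 5); Cd2+ < Ag+ (isoelectronic, higher Z=48 is smaller).
Merged order: Ge4+ < Ga3+ < Zn2+ < Cd2+ < Ag+ — Zn2+ is number 3.

3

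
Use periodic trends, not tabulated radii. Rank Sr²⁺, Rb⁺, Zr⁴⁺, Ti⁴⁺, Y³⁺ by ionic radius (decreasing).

Electron counts and nuclear charges: Ti⁴⁺ has 18 e⁻ (Z=22), Zr⁴⁺ has 36 e⁻ (Z=40), Y³⁺ has 36 e⁻ (Z=39), Sr²⁺ has 36 e⁻ (Z=38), Rb⁺ has 36 e⁻ (Z=37). Ti⁴⁺ < Zr⁴⁺ (same group, period 4 vs 5); Zr⁴⁺ < Y³⁺ (isoelectronic, higher Z=40 is smaller); Y³⁺ < Sr²⁺ (isoelectronic, higher Z=39 is smaller); Sr²⁺ < Rb⁺ (isoelectronic, higher Z=38 is smaller).

Rb⁺ > Sr²⁺ > Y³⁺ > Zr⁴⁺ > Ti⁴⁺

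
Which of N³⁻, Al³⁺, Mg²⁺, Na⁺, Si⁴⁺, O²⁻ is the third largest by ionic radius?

Na⁺

Each ion has 10 electrons. The ranking follows nuclear charge in reverse — greater Z gives a smaller radius. Si⁴⁺ (Z=14), Al³⁺ (Z=13), Mg²⁺ (Z=12), Na⁺ (Z=11), O²⁻ (Z=8), N³⁻ (Z=7).
Full ascending order: Si⁴⁺ < Al³⁺ < Mg²⁺ < Na⁺ < O²⁻ < N³⁻. Counting from the largest, position 3 is Na⁺.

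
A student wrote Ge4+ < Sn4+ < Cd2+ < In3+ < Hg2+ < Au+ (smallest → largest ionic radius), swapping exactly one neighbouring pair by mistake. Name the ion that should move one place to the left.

In3+

Check each adjacent pair. Cd2+ and In3+ are reversed: both have 46 electrons but Z(In)=49 > Z(Cd)=48, so In3+ should be the smaller of the two. No other neighbouring pair contradicts the periodic trends, so In3+ is the ion listed too late.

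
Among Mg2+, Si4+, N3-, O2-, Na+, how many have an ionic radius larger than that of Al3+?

4

Isoelectronic series (10 e⁻ each). Size is set by nuclear charge: more protons means a smaller ion. Si4+ (Z=14), Al3+ (Z=13), Mg2+ (Z=12), Na+ (Z=11), O2- (Z=8), N3- (Z=7).
Ordering all of them (including Al3+) by radius gives Si4+ < Al3+ < Mg2+ < Na+ < O2- < N3-. That's 4.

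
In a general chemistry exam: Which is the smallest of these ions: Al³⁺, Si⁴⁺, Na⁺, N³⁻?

Si⁴⁺

These species are isoelectronic with 10 electrons. The only difference is the number of protons: Si⁴⁺ (Z=14), Al³⁺ (Z=13), Na⁺ (Z=11), N³⁻ (Z=7). The strongest nuclear pull (Si⁴⁺) gives the smallest ion.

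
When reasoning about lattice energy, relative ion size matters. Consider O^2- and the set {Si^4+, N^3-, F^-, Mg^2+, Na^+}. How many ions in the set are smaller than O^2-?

Isoelectronic series (10 e⁻ each). Size is set by nuclear charge: more protons means a smaller ion. Si^4+ (Z=14), Mg^2+ (Z=12), Na^+ (Z=11), F^- (Z=9), O^2- (Z=8), N^3- (Z=7).
Placing each against O^2-: smaller — Si^4+, Mg^2+, Na^+, F^-; larger — N^3-. So 4 are smaller.

4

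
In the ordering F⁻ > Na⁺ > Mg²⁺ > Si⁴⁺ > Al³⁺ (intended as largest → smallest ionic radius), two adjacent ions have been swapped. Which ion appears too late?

Check each adjacent pair. Si⁴⁺ and Al³⁺ are reversed: Si⁴⁺ and Al³⁺ share 10 electrons; the higher nuclear charge on Si (Z=14) contracts it more, so Si⁴⁺ < Al³⁺. No other neighbouring pair contradicts the periodic trends, so Al³⁺ is the ion listed too late.

Al³⁺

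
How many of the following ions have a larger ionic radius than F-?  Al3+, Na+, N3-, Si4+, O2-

Each ion has 10 electrons. The ranking follows nuclear charge in reverse — greater Z gives a smaller radius. Si4+ (Z=14), Al3+ (Z=13), Na+ (Z=11), F- (Z=9), O2- (Z=8), N3- (Z=7).
Overall: Si4+ < Al3+ < Na+ < F- < O2- < N3-. F- has 3 below it and 2 above. Count: 2.

2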